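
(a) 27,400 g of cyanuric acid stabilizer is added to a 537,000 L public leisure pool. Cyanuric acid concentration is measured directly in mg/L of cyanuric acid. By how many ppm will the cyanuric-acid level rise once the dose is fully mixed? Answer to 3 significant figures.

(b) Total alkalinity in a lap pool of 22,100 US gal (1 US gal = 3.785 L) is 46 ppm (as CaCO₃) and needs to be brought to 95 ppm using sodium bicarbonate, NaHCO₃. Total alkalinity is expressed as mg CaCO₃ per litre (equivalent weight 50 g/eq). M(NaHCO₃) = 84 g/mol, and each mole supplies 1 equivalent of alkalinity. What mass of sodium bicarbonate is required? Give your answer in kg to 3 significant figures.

(a) 51.0 ppm; (b) 6.89 kg

(a) Rise: 27,400 g / 537,000 L × 1000 = 51.02 mg/L.

(b) Volume: 22,100 US gal × 3.785 L/gal = 83,648 L.
(b) Alkalinity to add: (95 − 46) = 49 mg/L as CaCO₃ × 83,648 L = 4099 g as CaCO₃.
(b) Equivalents: 4099 g ÷ 50 g/eq = 81.98 eq.
(b) NaHCO₃ supplies 1 eq per mole → 81.98 mol.
(b) Mass: 81.98 mol × 84 g/mol = 6886 g.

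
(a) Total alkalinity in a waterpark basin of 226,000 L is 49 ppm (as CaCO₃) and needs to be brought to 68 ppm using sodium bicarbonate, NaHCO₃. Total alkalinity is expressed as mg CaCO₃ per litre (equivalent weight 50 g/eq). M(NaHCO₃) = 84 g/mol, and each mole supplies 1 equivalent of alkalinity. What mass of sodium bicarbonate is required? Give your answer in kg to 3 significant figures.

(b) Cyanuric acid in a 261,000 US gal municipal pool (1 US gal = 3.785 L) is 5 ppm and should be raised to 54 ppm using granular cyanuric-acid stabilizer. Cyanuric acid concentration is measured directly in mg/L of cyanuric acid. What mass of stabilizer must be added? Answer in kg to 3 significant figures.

(a) 7.21 kg; (b) 48.4 kg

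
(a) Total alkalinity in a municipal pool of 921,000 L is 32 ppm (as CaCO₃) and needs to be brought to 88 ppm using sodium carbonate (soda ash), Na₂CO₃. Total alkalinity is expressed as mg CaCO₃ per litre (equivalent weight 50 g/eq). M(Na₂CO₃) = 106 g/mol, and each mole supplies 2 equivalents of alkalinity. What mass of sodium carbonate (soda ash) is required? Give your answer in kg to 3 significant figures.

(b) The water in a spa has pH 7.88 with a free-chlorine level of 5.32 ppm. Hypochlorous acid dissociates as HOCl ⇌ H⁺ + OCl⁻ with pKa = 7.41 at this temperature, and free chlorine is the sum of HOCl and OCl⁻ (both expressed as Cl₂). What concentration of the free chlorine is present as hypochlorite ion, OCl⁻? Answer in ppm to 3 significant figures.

(a) 54.7 kg; (b) 3.97 ppm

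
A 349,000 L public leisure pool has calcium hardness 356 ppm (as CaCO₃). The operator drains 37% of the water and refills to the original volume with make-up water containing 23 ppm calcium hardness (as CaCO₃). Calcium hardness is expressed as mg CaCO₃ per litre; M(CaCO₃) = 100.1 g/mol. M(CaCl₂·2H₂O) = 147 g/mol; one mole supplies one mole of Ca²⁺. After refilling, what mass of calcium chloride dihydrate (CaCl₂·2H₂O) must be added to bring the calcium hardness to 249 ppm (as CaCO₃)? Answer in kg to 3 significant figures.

8.31 kg

After draining 37% and refilling: 356 × 0.63 + 23 × 0.37 = 232.79 ppm.
Deficit to target: 249 − 232.79 = 16.21 mg/L.
As CaCO₃: 16.21 mg/L × 349,000 L = 5657 g; ÷ 100.1 = 56.52 mol Ca²⁺.
Mass: 56.52 × 147 = 8308 g.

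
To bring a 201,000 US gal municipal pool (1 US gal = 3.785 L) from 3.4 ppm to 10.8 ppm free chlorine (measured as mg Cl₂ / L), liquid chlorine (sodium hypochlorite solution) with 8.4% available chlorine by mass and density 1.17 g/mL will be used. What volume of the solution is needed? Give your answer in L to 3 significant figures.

57.3 L

Volume: 201,000 US gal × 3.785 L/gal = 760,785 L.
Chlorine deficit: 10.8 − 3.4 = 7.4 ppm = 7.4 mg/L as Cl₂.
Cl₂ equivalent needed: 7.4 mg/L × 760,785 L = 5,630,000 mg = 5630 g.
Product at 8.4% available chlorine: 5630 / 0.084 = 67,020 g.
Volume at density 1.17 g/mL: 67,020 g ÷ 1.17 g/mL = 57,280 mL.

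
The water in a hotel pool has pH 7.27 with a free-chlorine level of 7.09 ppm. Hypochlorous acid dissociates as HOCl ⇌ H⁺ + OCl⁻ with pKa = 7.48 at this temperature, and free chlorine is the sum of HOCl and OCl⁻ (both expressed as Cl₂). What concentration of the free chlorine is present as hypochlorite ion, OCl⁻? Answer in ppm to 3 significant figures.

2.70 ppm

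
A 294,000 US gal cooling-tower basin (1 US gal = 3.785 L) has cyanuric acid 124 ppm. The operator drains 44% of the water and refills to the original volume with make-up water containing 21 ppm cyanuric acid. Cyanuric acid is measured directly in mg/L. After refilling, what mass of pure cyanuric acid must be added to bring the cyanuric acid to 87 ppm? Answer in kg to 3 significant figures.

9.26 kg

Volume: 294,000 US gal × 3.785 L/gal = 1,112,790 L.
After draining 44% and refilling: 124 × 0.56 + 21 × 0.44 = 78.68 ppm.
Deficit to target: 87 − 78.68 = 8.32 mg/L.
Mass: 8.32 mg/L × 1,112,790 L = 9258 g cyanuric acid.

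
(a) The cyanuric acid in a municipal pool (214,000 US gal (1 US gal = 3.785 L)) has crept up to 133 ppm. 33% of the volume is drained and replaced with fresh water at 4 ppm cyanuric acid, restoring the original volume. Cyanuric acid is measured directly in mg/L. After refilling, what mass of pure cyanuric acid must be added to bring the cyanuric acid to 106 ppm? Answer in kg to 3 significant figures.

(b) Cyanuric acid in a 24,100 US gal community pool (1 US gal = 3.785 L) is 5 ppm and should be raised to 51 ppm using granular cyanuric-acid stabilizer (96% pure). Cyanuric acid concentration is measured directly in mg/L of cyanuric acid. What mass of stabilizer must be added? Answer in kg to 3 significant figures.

(a) 12.6 kg; (b) 4.37 kg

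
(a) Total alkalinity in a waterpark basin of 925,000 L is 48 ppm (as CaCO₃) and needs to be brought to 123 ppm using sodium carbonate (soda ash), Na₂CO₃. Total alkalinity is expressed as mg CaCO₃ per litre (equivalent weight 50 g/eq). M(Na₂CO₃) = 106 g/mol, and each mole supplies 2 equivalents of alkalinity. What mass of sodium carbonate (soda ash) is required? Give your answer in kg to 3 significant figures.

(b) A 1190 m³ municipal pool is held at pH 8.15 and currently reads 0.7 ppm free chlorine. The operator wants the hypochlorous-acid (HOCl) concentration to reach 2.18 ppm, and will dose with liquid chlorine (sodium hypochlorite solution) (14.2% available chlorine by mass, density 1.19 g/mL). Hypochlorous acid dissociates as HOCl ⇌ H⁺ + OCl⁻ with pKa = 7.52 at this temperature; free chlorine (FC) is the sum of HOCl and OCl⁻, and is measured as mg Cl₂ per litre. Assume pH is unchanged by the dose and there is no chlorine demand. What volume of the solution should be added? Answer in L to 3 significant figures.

(a) Alkalinity to add: (123 − 48) = 75 mg/L as CaCO₃ × 925,000 L = 69,380 g as CaCO₃.
(a) Equivalents: 69,380 g ÷ 50 g/eq = 1388 eq.
(a) Each mole of Na₂CO₃ supplies 2 eq, so 1388 / 2 = 693.8 mol.
(a) Mass: 693.8 mol × 106 g/mol = 73,540 g.

(b) Volume: 1190 m³ = 1,190,000 L.
(b) [OCl⁻]/[HOCl] = 10^(pH − pKa) = 10^(8.15 − 7.52) = 4.266; fraction as HOCl = 1/(1 + 4.266) = 0.1899.
(b) Free chlorine required for 2.18 ppm HOCl: 2.18 / 0.1899 = 11.48 ppm.
(b) FC to add: 11.48 − 0.7 = 10.78 mg/L as Cl₂.
(b) Cl₂ equivalent: 10.78 mg/L × 1,190,000 L = 12,830 g.
(b) Product at 14.2% available Cl: 12,830 / 0.142 = 90,330 g.
(b) Volume: 90,330 g ÷ 1.19 g/mL = 75,910 mL.

(a) 73.5 kg; (b) 75.9 L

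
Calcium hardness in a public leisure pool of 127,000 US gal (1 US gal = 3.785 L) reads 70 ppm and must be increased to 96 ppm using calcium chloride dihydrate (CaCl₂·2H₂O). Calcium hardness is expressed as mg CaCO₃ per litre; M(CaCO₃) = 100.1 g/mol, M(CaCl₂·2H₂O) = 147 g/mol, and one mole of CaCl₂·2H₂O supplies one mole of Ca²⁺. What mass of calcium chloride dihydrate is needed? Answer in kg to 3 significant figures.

Volume: 127,000 US gal × 3.785 L/gal = 480,695 L.
Hardness to add: (96 − 70) = 26 mg/L as CaCO₃ × 480,695 L = 12,500 g as CaCO₃.
Moles of Ca²⁺ (1 mol Ca²⁺ ≡ 1 mol CaCO₃): 12,500 / 100.1 g/mol = 124.9 mol.
Mass of CaCl₂·2H₂O: 124.9 × 147 = 18,350 g.

18.4 kg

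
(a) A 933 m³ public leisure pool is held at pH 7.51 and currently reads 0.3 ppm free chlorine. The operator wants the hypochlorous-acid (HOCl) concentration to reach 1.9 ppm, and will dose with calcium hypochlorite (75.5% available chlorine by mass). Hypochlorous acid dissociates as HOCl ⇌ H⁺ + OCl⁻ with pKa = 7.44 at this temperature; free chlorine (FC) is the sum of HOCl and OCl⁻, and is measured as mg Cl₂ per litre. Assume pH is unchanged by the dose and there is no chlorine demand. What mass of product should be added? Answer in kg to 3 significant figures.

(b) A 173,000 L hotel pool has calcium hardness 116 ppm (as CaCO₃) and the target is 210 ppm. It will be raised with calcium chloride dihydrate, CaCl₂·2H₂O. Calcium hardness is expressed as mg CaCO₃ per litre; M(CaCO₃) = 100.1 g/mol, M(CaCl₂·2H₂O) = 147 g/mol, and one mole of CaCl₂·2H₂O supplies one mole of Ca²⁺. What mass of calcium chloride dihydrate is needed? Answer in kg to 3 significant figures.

(a) Volume: 933 m³ = 933,000 L.
(a) [OCl⁻]/[HOCl] = 10^(pH − pKa) = 10^(7.51 − 7.44) = 1.175; fraction as HOCl = 1/(1 + 1.175) = 0.4598.
(a) Free chlorine required for 1.9 ppm HOCl: 1.9 / 0.4598 = 4.132 ppm.
(a) FC to add: 4.132 − 0.3 = 3.832 mg/L as Cl₂.
(a) Cl₂ equivalent: 3.832 mg/L × 933,000 L = 3576 g.
(a) Product at 75.5% available Cl: 3576 / 0.755 = 4736 g.

(b) Hardness to add: (210 − 116) = 94 mg/L as CaCO₃ × 173,000 L = 16,260 g as CaCO₃.
(b) Moles of Ca²⁺ (1 mol Ca²⁺ ≡ 1 mol CaCO₃): 16,260 / 100.1 g/mol = 162.5 mol.
(b) Mass of CaCl₂·2H₂O: 162.5 × 147 = 23,880 g.

(a) 4.74 kg; (b) 23.9 kg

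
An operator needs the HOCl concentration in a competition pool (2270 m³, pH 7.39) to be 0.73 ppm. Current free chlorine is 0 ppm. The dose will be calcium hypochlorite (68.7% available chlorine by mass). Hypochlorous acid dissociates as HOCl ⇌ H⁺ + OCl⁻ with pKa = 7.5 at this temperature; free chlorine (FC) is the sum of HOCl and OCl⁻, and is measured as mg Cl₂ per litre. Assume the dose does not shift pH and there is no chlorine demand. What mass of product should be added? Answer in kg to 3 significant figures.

Volume: 2270 m³ = 2,270,000 L.
[OCl⁻]/[HOCl] = 10^(pH − pKa) = 10^(7.39 − 7.5) = 0.7762; fraction as HOCl = 1/(1 + 0.7762) = 0.563.
Free chlorine required for 0.73 ppm HOCl: 0.73 / 0.563 = 1.297 ppm.
FC to add: 1.297 − 0 = 1.297 mg/L as Cl₂.
Cl₂ equivalent: 1.297 mg/L × 2,270,000 L = 2943 g.
Product at 68.7% available Cl: 2943 / 0.687 = 4284 g.

4.28 kg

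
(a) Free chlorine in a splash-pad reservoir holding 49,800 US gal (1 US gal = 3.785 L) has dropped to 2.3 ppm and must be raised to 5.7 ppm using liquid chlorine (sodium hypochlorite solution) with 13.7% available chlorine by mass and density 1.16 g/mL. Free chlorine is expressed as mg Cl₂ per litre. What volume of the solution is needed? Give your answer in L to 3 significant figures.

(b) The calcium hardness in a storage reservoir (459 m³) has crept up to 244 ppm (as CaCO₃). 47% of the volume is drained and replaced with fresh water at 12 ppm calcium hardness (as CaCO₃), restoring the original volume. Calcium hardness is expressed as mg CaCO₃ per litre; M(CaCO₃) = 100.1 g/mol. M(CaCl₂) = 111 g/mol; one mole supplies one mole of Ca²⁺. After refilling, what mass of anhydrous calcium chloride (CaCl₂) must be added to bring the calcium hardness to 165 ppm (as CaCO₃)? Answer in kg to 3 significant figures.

(a) 4.03 L; (b) 15.3 kg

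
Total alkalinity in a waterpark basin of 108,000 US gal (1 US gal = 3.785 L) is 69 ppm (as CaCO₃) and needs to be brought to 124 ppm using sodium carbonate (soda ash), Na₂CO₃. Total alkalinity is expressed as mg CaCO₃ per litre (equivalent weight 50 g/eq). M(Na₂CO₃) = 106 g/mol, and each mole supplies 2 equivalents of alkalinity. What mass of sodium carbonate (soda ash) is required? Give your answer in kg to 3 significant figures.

23.8 kg

Volume: 108,000 US gal × 3.785 L/gal = 408,780 L.
Alkalinity to add: (124 − 69) = 55 mg/L as CaCO₃ × 408,780 L = 22,480 g as CaCO₃.
Equivalents: 22,480 g ÷ 50 g/eq = 449.7 eq.
Each mole of Na₂CO₃ supplies 2 eq, so 449.7 / 2 = 224.8 mol.
Mass: 224.8 mol × 106 g/mol = 23,830 g.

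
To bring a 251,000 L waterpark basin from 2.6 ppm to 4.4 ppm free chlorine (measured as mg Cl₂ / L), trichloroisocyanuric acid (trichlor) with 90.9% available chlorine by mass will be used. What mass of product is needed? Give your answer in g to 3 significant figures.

497 g

Chlorine deficit: 4.4 − 2.6 = 1.8 ppm = 1.8 mg/L as Cl₂.
Cl₂ equivalent needed: 1.8 mg/L × 251,000 L = 451,800 mg = 451.8 g.
Product at 90.9% available chlorine: 451.8 / 0.909 = 497 g.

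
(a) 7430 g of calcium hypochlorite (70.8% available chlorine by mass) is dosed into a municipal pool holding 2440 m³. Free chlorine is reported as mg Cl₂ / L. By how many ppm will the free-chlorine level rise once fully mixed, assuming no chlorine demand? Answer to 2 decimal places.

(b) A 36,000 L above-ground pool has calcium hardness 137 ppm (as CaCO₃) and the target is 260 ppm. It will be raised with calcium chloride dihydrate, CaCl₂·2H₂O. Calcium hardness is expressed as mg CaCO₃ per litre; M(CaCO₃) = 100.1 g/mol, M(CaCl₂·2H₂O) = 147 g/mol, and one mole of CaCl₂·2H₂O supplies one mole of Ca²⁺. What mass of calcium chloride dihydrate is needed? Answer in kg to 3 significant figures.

(a) 2.16 ppm; (b) 6.50 kg

(a) Volume: 2440 m³ = 2,440,000 L.
(a) Available chlorine delivered: 7430 g × 0.708 = 5260 g as Cl₂.
(a) Concentration rise: 5260 g / 2,440,000 L = 2.156 mg/L = 2.16 ppm.

(b) Hardness to add: (260 − 137) = 123 mg/L as CaCO₃ × 36,000 L = 4428 g as CaCO₃.
(b) Moles of Ca²⁺ (1 mol Ca²⁺ ≡ 1 mol CaCO₃): 4428 / 100.1 g/mol = 44.24 mol.
(b) Mass of CaCl₂·2H₂O: 44.24 × 147 = 6503 g.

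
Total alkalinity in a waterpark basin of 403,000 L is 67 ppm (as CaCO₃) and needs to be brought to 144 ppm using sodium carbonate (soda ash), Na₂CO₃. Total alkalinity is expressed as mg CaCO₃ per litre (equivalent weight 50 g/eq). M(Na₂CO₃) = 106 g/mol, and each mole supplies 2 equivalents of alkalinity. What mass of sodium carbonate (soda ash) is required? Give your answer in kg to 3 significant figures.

32.9 kg

Alkalinity to add: (144 − 67) = 77 mg/L as CaCO₃ × 403,000 L = 31,030 g as CaCO₃.
Equivalents: 31,030 g ÷ 50 g/eq = 620.6 eq.
Each mole of Na₂CO₃ supplies 2 eq, so 620.6 / 2 = 310.3 mol.
Mass: 310.3 mol × 106 g/mol = 32,890 g.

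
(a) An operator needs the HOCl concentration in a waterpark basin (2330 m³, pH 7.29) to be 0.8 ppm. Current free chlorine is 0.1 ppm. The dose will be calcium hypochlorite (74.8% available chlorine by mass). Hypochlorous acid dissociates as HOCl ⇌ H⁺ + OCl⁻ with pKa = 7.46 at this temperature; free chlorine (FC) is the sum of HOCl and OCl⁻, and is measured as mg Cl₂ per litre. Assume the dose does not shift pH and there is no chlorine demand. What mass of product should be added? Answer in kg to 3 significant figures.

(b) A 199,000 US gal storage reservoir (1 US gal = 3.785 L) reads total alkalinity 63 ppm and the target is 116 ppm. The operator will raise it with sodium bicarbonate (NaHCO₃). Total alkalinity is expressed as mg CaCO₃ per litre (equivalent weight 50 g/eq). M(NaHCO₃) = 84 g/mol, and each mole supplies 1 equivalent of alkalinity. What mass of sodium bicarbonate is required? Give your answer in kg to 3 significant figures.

(a) 3.87 kg; (b) 67.1 kg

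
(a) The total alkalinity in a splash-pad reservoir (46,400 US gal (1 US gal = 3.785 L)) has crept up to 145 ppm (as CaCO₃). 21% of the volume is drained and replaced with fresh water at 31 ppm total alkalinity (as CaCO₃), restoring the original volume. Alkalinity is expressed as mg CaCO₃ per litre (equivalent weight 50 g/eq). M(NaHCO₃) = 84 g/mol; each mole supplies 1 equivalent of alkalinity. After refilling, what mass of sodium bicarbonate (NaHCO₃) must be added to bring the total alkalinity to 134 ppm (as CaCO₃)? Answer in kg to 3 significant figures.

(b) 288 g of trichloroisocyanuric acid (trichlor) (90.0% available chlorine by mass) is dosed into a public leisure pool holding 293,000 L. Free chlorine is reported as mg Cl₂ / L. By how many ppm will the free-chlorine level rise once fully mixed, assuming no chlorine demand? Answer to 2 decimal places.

(a) 3.82 kg; (b) 0.88 ppm

(a) Volume: 46,400 US gal × 3.785 L/gal = 175,624 L.
(a) After draining 21% and refilling: 145 × 0.79 + 31 × 0.21 = 121.06 ppm.
(a) Deficit to target: 134 − 121.06 = 12.94 mg/L.
(a) As CaCO₃: 12.94 mg/L × 175,624 L = 2273 g; ÷ 50 g/eq ÷ 1 = 45.45 mol NaHCO₃.
(a) Mass: 45.45 × 84 = 3818 g.

(b) Available chlorine delivered: 288 g × 0.9 = 259.2 g as Cl₂.
(b) Concentration rise: 259.2 g / 293,000 L = 0.8846 mg/L = 0.88 ppm.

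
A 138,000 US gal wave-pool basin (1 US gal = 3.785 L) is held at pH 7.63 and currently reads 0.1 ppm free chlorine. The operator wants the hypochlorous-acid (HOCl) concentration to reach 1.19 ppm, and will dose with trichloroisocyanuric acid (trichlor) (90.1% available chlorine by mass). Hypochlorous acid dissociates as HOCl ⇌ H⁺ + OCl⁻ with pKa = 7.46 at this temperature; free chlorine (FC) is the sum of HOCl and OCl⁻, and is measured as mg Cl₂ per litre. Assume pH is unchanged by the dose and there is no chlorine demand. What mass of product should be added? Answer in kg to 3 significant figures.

1.65 kg

Volume: 138,000 US gal × 3.785 L/gal = 522,330 L.
[OCl⁻]/[HOCl] = 10^(pH − pKa) = 10^(7.63 − 7.46) = 1.479; fraction as HOCl = 1/(1 + 1.479) = 0.4034.
Free chlorine required for 1.19 ppm HOCl: 1.19 / 0.4034 = 2.95 ppm.
FC to add: 2.95 − 0.1 = 2.85 mg/L as Cl₂.
Cl₂ equivalent: 2.85 mg/L × 522,330 L = 1489 g.
Product at 90.1% available Cl: 1489 / 0.901 = 1652 g.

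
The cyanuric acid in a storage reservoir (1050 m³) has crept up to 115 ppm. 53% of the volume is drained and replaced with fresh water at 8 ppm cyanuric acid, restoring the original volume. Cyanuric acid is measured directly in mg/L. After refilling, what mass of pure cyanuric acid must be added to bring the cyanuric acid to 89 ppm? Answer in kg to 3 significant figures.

Volume: 1050 m³ = 1,050,000 L.
After draining 53% and refilling: 115 × 0.47 + 8 × 0.53 = 58.29 ppm.
Deficit to target: 89 − 58.29 = 30.71 mg/L.
Mass: 30.71 mg/L × 1,050,000 L = 32,250 g cyanuric acid.

32.2 kg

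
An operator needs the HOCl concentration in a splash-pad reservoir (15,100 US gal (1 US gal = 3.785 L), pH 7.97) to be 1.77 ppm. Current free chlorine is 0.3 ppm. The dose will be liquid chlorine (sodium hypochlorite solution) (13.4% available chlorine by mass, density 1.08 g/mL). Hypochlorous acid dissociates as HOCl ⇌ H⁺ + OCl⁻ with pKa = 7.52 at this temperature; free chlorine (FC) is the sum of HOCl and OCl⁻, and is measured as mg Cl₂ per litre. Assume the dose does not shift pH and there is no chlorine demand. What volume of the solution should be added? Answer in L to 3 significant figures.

2.55 L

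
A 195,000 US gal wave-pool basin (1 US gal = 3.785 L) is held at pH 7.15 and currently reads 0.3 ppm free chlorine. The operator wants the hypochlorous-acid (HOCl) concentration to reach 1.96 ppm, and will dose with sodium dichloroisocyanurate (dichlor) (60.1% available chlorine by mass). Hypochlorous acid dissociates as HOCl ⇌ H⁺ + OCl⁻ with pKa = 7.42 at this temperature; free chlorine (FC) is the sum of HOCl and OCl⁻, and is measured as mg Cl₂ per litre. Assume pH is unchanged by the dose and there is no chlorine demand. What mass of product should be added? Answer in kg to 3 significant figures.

3.33 kg

Volume: 195,000 US gal × 3.785 L/gal = 738,075 L.
[OCl⁻]/[HOCl] = 10^(pH − pKa) = 10^(7.15 − 7.42) = 0.537; fraction as HOCl = 1/(1 + 0.537) = 0.6506.
Free chlorine required for 1.96 ppm HOCl: 1.96 / 0.6506 = 3.013 ppm.
FC to add: 3.013 − 0.3 = 2.713 mg/L as Cl₂.
Cl₂ equivalent: 2.713 mg/L × 738,075 L = 2002 g.
Product at 60.1% available Cl: 2002 / 0.601 = 3331 g.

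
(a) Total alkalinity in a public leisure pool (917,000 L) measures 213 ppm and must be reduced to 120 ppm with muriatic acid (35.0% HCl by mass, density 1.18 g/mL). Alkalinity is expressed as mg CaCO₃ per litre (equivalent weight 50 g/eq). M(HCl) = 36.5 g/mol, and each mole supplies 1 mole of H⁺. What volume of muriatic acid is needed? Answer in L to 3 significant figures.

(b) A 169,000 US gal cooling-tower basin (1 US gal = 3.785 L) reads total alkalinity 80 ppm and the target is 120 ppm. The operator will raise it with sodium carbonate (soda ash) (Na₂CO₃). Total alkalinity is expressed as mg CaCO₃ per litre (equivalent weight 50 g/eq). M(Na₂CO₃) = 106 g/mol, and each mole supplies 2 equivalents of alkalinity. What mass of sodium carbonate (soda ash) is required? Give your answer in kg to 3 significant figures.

(a) Alkalinity to neutralize: (213 − 120) = 93 mg/L as CaCO₃ × 917,000 L = 85,280 g as CaCO₃.
(a) Equivalents of H⁺ required: 85,280 ÷ 50 g/eq = 1706 eq = 1706 mol HCl.
(a) Mass of HCl: 1706 × 36.5 = 62,260 g.
(a) Mass of 35.0% solution: 62,260 / 0.35 = 177,900 g.
(a) Volume: 177,900 g ÷ 1.18 g/mL = 150,700 mL.

(b) Volume: 169,000 US gal × 3.785 L/gal = 639,665 L.
(b) Alkalinity to add: (120 − 80) = 40 mg/L as CaCO₃ × 639,665 L = 25,590 g as CaCO₃.
(b) Equivalents: 25,590 g ÷ 50 g/eq = 511.7 eq.
(b) Each mole of Na₂CO₃ supplies 2 eq, so 511.7 / 2 = 255.9 mol.
(b) Mass: 255.9 mol × 106 g/mol = 27,120 g.

(a) 151 L; (b) 27.1 kg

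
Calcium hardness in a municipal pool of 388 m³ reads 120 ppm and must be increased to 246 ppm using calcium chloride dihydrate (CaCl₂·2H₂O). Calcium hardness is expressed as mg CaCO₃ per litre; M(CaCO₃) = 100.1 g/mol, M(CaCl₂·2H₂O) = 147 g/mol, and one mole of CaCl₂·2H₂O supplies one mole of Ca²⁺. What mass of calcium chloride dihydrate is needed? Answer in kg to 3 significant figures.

71.8 kg

Volume: 388 m³ = 388,000 L.
Hardness to add: (246 − 120) = 126 mg/L as CaCO₃ × 388,000 L = 48,890 g as CaCO₃.
Moles of Ca²⁺ (1 mol Ca²⁺ ≡ 1 mol CaCO₃): 48,890 / 100.1 g/mol = 488.4 mol.
Mass of CaCl₂·2H₂O: 488.4 × 147 = 71,790 g.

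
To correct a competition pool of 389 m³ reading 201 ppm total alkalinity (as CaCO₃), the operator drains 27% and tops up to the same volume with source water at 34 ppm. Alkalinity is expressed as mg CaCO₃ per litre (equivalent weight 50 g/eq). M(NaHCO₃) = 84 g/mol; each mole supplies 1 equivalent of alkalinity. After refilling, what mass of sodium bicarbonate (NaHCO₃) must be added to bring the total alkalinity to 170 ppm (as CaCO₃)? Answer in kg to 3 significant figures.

9.21 kg

Volume: 389 m³ = 389,000 L.
After draining 27% and refilling: 201 × 0.73 + 34 × 0.27 = 155.91 ppm.
Deficit to target: 170 − 155.91 = 14.09 mg/L.
As CaCO₃: 14.09 mg/L × 389,000 L = 5481 g; ÷ 50 g/eq ÷ 1 = 109.6 mol NaHCO₃.
Mass: 109.6 × 84 = 9208 g.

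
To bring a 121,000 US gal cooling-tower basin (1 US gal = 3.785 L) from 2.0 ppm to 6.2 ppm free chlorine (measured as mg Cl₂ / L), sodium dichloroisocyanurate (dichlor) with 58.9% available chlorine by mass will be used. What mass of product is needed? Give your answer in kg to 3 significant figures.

Volume: 121,000 US gal × 3.785 L/gal = 457,985 L.
Chlorine deficit: 6.2 − 2.0 = 4.2 ppm = 4.2 mg/L as Cl₂.
Cl₂ equivalent needed: 4.2 mg/L × 457,985 L = 1,924,000 mg = 1924 g.
Product at 58.9% available chlorine: 1924 / 0.589 = 3266 g.

3.27 kg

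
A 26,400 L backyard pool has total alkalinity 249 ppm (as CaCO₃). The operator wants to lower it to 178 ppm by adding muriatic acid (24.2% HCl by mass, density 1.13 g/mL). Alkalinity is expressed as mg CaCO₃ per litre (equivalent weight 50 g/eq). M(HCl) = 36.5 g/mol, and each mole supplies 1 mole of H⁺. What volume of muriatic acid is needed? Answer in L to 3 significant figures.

Alkalinity to neutralize: (249 − 178) = 71 mg/L as CaCO₃ × 26,400 L = 1874 g as CaCO₃.
Equivalents of H⁺ required: 1874 ÷ 50 g/eq = 37.49 eq = 37.49 mol HCl.
Mass of HCl: 37.49 × 36.5 = 1368 g.
Mass of 24.2% solution: 1368 / 0.242 = 5654 g.
Volume: 5654 g ÷ 1.13 g/mL = 5004 mL.

5.00 L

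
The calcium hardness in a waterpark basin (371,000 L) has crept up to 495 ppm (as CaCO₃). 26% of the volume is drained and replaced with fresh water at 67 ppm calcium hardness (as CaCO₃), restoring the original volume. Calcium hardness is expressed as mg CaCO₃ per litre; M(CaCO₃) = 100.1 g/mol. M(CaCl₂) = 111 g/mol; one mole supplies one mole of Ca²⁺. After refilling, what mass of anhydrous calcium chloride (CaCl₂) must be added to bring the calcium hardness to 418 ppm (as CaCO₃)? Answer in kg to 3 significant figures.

14.1 kg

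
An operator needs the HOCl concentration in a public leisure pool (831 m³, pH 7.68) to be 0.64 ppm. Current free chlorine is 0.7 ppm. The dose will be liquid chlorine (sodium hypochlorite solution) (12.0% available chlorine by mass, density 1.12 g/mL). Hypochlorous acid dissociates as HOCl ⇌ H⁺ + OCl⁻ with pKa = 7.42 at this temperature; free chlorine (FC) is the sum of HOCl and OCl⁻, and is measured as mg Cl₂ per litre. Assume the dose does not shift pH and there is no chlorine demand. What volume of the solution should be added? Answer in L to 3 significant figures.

6.83 L

Volume: 831 m³ = 831,000 L.
[OCl⁻]/[HOCl] = 10^(pH − pKa) = 10^(7.68 − 7.42) = 1.82; fraction as HOCl = 1/(1 + 1.82) = 0.3546.
Free chlorine required for 0.64 ppm HOCl: 0.64 / 0.3546 = 1.805 ppm.
FC to add: 1.805 − 0.7 = 1.105 mg/L as Cl₂.
Cl₂ equivalent: 1.105 mg/L × 831,000 L = 917.9 g.
Product at 12.0% available Cl: 917.9 / 0.12 = 7649 g.
Volume: 7649 g ÷ 1.12 g/mL = 6830 mL.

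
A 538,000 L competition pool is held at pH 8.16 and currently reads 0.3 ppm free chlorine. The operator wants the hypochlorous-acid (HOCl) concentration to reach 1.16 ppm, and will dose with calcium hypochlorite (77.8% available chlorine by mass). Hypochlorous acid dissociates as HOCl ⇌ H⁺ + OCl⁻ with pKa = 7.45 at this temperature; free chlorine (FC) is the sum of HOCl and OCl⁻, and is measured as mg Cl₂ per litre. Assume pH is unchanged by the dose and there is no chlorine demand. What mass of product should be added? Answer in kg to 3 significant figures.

4.71 kg

[OCl⁻]/[HOCl] = 10^(pH − pKa) = 10^(8.16 − 7.45) = 5.129; fraction as HOCl = 1/(1 + 5.129) = 0.1632.
Free chlorine required for 1.16 ppm HOCl: 1.16 / 0.1632 = 7.109 ppm.
FC to add: 7.109 − 0.3 = 6.809 mg/L as Cl₂.
Cl₂ equivalent: 6.809 mg/L × 538,000 L = 3663 g.
Product at 77.8% available Cl: 3663 / 0.778 = 4709 g.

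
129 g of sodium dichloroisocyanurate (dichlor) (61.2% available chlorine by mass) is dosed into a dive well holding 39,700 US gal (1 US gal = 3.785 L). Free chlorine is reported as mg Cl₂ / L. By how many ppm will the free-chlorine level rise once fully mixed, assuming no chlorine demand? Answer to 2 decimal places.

0.53 ppm

Volume: 39,700 US gal × 3.785 L/gal = 150,264 L.
Available chlorine delivered: 129 g × 0.612 = 78.95 g as Cl₂.
Concentration rise: 78.95 g / 150,264 L = 0.5254 mg/L = 0.53 ppm.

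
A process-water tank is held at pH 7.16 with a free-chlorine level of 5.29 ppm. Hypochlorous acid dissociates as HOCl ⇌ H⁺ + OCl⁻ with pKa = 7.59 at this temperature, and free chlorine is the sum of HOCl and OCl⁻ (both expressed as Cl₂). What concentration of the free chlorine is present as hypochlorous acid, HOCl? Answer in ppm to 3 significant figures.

[OCl⁻]/[HOCl] = 10^(pH − pKa) = 10^(7.16 − 7.59) = 10^-0.43 = 0.3715.
Fraction as HOCl = 1 / (1 + 0.3715) = 0.7291.
HOCl = 0.7291 × 5.29 ppm = 3.857 ppm.

3.86 ppm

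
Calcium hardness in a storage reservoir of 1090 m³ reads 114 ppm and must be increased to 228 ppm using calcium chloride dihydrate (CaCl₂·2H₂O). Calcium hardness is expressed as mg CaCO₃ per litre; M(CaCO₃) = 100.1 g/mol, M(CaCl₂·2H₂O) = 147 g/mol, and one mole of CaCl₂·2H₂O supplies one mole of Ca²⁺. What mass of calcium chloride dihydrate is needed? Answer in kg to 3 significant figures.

Volume: 1090 m³ = 1,090,000 L.
Hardness to add: (228 − 114) = 114 mg/L as CaCO₃ × 1,090,000 L = 124,300 g as CaCO₃.
Moles of Ca²⁺ (1 mol Ca²⁺ ≡ 1 mol CaCO₃): 124,300 / 100.1 g/mol = 1241 mol.
Mass of CaCl₂·2H₂O: 1241 × 147 = 182,500 g.

182 kg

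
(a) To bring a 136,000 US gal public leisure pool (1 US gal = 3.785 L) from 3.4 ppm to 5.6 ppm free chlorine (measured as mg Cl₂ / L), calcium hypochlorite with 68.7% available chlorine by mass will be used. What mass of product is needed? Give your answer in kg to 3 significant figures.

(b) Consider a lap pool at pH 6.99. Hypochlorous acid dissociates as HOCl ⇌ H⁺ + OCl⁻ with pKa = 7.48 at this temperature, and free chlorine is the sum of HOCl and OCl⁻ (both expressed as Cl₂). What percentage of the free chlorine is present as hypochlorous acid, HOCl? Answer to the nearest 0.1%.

(a) 1.65 kg; (b) 75.6%

(a) Volume: 136,000 US gal × 3.785 L/gal = 514,760 L.
(a) Chlorine deficit: 5.6 − 3.4 = 2.2 ppm = 2.2 mg/L as Cl₂.
(a) Cl₂ equivalent needed: 2.2 mg/L × 514,760 L = 1,132,000 mg = 1132 g.
(a) Product at 68.7% available chlorine: 1132 / 0.687 = 1648 g.

(b) [OCl⁻]/[HOCl] = 10^(pH − pKa) = 10^(6.99 − 7.48) = 10^-0.49 = 0.3236.
(b) Fraction as HOCl = 1 / (1 + 0.3236) = 0.7555.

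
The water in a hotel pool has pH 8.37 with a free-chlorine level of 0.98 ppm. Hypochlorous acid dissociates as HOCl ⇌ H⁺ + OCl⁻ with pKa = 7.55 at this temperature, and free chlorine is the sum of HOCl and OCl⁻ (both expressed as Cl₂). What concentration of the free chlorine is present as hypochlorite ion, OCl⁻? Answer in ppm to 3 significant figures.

[OCl⁻]/[HOCl] = 10^(pH − pKa) = 10^(8.37 − 7.55) = 10^0.82 = 6.607.
Fraction as HOCl = 1 / (1 + 6.607) = 0.1315.
OCl⁻ = (1 − 0.1315) × 0.98 ppm = 0.8512 ppm.

0.851 ppm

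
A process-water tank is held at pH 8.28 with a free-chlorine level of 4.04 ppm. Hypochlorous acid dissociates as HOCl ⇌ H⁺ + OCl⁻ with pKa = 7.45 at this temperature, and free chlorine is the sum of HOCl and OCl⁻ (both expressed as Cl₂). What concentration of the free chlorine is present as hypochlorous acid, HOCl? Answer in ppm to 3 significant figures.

0.521 ppm

[OCl⁻]/[HOCl] = 10^(pH − pKa) = 10^(8.28 − 7.45) = 10^0.83 = 6.761.
Fraction as HOCl = 1 / (1 + 6.761) = 0.1289.
HOCl = 0.1289 × 4.04 ppm = 0.5206 ppm.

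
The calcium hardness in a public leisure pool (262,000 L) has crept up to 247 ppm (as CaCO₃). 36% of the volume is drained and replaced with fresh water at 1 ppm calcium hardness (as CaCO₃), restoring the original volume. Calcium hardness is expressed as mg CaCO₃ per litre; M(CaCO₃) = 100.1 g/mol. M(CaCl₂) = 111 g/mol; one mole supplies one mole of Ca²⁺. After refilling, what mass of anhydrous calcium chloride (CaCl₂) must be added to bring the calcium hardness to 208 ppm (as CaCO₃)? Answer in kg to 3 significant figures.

14.4 kg

After draining 36% and refilling: 247 × 0.64 + 1 × 0.36 = 158.44 ppm.
Deficit to target: 208 − 158.44 = 49.56 mg/L.
As CaCO₃: 49.56 mg/L × 262,000 L = 12,980 g; ÷ 100.1 = 129.7 mol Ca²⁺.
Mass: 129.7 × 111 = 14,400 g.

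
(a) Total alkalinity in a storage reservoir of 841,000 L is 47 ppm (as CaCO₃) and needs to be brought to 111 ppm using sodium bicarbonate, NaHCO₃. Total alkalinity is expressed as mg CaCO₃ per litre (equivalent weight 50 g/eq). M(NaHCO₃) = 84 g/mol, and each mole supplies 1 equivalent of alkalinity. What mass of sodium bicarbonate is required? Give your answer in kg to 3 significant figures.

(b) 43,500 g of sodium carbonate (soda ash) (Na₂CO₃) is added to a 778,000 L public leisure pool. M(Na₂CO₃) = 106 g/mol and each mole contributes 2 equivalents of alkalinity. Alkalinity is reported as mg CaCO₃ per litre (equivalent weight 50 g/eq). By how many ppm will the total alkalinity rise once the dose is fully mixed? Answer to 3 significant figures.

(a) Alkalinity to add: (111 − 47) = 64 mg/L as CaCO₃ × 841,000 L = 53,820 g as CaCO₃.
(a) Equivalents: 53,820 g ÷ 50 g/eq = 1076 eq.
(a) NaHCO₃ supplies 1 eq per mole → 1076 mol.
(a) Mass: 1076 mol × 84 g/mol = 90,420 g.

(b) Moles of Na₂CO₃: 43,500 g ÷ 106 g/mol = 410.4 mol → 820.8 eq of alkalinity.
(b) As CaCO₃: 820.8 eq × 50 g/eq = 41,040 g.
(b) Rise: 41,040 g / 778,000 L × 1000 = 52.75 mg/L.

(a) 90.4 kg; (b) 52.7 ppm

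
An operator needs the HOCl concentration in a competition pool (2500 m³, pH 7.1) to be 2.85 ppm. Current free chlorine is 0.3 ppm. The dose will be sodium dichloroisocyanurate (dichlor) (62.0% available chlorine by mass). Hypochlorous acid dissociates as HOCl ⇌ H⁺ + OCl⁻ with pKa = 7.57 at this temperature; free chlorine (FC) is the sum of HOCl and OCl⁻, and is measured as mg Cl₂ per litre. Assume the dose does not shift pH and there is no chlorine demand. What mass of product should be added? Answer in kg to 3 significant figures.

14.2 kg

Volume: 2500 m³ = 2,500,000 L.
[OCl⁻]/[HOCl] = 10^(pH − pKa) = 10^(7.1 − 7.57) = 0.3388; fraction as HOCl = 1/(1 + 0.3388) = 0.7469.
Free chlorine required for 2.85 ppm HOCl: 2.85 / 0.7469 = 3.816 ppm.
FC to add: 3.816 − 0.3 = 3.516 mg/L as Cl₂.
Cl₂ equivalent: 3.516 mg/L × 2,500,000 L = 8789 g.
Product at 62.0% available Cl: 8789 / 0.62 = 14,180 g.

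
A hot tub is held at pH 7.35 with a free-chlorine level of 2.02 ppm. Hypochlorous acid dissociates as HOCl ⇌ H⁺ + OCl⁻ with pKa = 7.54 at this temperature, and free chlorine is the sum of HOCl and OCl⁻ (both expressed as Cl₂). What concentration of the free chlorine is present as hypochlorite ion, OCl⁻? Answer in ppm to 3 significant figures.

[OCl⁻]/[HOCl] = 10^(pH − pKa) = 10^(7.35 − 7.54) = 10^-0.19 = 0.6457.
Fraction as HOCl = 1 / (1 + 0.6457) = 0.6077.
OCl⁻ = (1 − 0.6077) × 2.02 ppm = 0.7925 ppm.

0.793 ppm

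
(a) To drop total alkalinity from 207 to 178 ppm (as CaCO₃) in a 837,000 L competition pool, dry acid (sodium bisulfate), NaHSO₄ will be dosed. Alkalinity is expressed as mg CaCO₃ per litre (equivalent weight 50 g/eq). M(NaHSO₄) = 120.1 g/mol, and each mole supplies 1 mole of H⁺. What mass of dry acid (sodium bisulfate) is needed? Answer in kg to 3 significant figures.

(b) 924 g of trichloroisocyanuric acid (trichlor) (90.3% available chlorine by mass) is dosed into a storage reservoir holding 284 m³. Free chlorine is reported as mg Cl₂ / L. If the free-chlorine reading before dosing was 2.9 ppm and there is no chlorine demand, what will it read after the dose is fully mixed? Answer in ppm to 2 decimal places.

(a) 58.3 kg; (b) 5.84 ppm

(a) Alkalinity to neutralize: (207 − 178) = 29 mg/L as CaCO₃ × 837,000 L = 24,270 g as CaCO₃.
(a) Equivalents of H⁺ required: 24,270 ÷ 50 g/eq = 485.5 eq = 485.5 mol NaHSO₄.
(a) Mass of NaHSO₄: 485.5 × 120.1 = 58,300 g.

(b) Volume: 284 m³ = 284,000 L.
(b) Available chlorine delivered: 924 g × 0.903 = 834.4 g as Cl₂.
(b) Concentration rise: 834.4 g / 284,000 L = 2.938 mg/L = 2.94 ppm.
(b) Final FC: 2.9 + 2.94 = 5.84 ppm.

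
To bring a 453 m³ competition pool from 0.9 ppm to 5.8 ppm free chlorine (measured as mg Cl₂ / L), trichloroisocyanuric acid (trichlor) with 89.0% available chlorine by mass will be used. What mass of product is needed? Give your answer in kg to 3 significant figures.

2.49 kg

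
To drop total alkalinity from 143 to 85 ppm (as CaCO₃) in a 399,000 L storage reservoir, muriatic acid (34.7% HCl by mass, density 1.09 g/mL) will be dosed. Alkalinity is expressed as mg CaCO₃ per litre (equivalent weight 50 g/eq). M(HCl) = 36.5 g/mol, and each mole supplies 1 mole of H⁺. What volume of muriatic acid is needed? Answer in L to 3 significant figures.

Alkalinity to neutralize: (143 − 85) = 58 mg/L as CaCO₃ × 399,000 L = 23,140 g as CaCO₃.
Equivalents of H⁺ required: 23,140 ÷ 50 g/eq = 462.8 eq = 462.8 mol HCl.
Mass of HCl: 462.8 × 36.5 = 16,890 g.
Mass of 34.7% solution: 16,890 / 0.347 = 48,680 g.
Volume: 48,680 g ÷ 1.09 g/mL = 44,670 mL.

44.7 L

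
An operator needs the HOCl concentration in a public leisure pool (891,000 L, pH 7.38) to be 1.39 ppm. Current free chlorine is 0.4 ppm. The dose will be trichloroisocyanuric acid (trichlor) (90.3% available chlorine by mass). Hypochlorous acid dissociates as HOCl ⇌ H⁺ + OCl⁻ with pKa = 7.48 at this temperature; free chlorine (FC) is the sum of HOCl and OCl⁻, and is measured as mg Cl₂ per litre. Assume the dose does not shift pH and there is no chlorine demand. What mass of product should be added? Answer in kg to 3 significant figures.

2.07 kg

[OCl⁻]/[HOCl] = 10^(pH − pKa) = 10^(7.38 − 7.48) = 0.7943; fraction as HOCl = 1/(1 + 0.7943) = 0.5573.
Free chlorine required for 1.39 ppm HOCl: 1.39 / 0.5573 = 2.494 ppm.
FC to add: 2.494 − 0.4 = 2.094 mg/L as Cl₂.
Cl₂ equivalent: 2.094 mg/L × 891,000 L = 1866 g.
Product at 90.3% available Cl: 1866 / 0.903 = 2066 g.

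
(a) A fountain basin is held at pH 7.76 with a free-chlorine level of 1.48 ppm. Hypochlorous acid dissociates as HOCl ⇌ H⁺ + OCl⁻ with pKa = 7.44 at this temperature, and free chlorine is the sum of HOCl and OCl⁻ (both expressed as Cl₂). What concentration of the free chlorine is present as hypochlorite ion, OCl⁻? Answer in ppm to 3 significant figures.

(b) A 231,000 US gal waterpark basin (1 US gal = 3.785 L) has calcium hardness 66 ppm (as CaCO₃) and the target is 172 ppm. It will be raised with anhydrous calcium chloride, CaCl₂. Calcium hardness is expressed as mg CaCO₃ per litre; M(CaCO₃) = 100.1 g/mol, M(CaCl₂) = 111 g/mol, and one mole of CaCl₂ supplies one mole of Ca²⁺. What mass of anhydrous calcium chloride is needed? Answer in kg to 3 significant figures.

(a) 1.00 ppm; (b) 103 kg

(a) [OCl⁻]/[HOCl] = 10^(pH − pKa) = 10^(7.76 − 7.44) = 10^0.32 = 2.089.
(a) Fraction as HOCl = 1 / (1 + 2.089) = 0.3237.
(a) OCl⁻ = (1 − 0.3237) × 1.48 ppm = 1.001 ppm.

(b) Volume: 231,000 US gal × 3.785 L/gal = 874,335 L.
(b) Hardness to add: (172 − 66) = 106 mg/L as CaCO₃ × 874,335 L = 92,680 g as CaCO₃.
(b) Moles of Ca²⁺ (1 mol Ca²⁺ ≡ 1 mol CaCO₃): 92,680 / 100.1 g/mol = 925.9 mol.
(b) Mass of CaCl₂: 925.9 × 111 = 102,800 g.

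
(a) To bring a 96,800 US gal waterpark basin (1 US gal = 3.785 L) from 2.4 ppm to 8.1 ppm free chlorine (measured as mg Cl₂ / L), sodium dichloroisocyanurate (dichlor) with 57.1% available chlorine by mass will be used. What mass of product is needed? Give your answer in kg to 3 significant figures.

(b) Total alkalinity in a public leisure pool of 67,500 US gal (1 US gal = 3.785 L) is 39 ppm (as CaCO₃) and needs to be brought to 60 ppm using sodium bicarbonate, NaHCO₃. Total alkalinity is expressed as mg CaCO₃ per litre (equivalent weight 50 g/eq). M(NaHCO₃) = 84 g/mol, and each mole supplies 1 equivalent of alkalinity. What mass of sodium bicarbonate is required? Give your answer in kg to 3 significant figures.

(a) Volume: 96,800 US gal × 3.785 L/gal = 366,388 L.
(a) Chlorine deficit: 8.1 − 2.4 = 5.7 ppm = 5.7 mg/L as Cl₂.
(a) Cl₂ equivalent needed: 5.7 mg/L × 366,388 L = 2,088,000 mg = 2088 g.
(a) Product at 57.1% available chlorine: 2088 / 0.571 = 3657 g.

(b) Volume: 67,500 US gal × 3.785 L/gal = 255,488 L.
(b) Alkalinity to add: (60 − 39) = 21 mg/L as CaCO₃ × 255,488 L = 5365 g as CaCO₃.
(b) Equivalents: 5365 g ÷ 50 g/eq = 107.3 eq.
(b) NaHCO₃ supplies 1 eq per mole → 107.3 mol.
(b) Mass: 107.3 mol × 84 g/mol = 9014 g.

(a) 3.66 kg; (b) 9.01 kg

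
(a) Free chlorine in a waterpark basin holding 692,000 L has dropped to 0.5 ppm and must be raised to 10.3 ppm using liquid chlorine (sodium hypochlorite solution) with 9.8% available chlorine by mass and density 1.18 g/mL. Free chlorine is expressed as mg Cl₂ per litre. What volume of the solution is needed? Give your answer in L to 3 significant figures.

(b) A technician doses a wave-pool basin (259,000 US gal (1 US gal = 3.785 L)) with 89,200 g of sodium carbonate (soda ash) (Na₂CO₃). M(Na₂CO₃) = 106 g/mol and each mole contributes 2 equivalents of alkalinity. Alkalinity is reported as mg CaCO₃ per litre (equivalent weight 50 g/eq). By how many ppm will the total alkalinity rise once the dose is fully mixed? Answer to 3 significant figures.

(a) 58.6 L; (b) 85.8 ppm

(a) Chlorine deficit: 10.3 − 0.5 = 9.8 ppm = 9.8 mg/L as Cl₂.
(a) Cl₂ equivalent needed: 9.8 mg/L × 692,000 L = 6,782,000 mg = 6782 g.
(a) Product at 9.8% available chlorine: 6782 / 0.098 = 69,200 g.
(a) Volume at density 1.18 g/mL: 69,200 g ÷ 1.18 g/mL = 58,640 mL.

(b) Volume: 259,000 US gal × 3.785 L/gal = 980,315 L.
(b) Moles of Na₂CO₃: 89,200 g ÷ 106 g/mol = 841.5 mol → 1683 eq of alkalinity.
(b) As CaCO₃: 1683 eq × 50 g/eq = 84,150 g.
(b) Rise: 84,150 g / 980,315 L × 1000 = 85.84 mg/L.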